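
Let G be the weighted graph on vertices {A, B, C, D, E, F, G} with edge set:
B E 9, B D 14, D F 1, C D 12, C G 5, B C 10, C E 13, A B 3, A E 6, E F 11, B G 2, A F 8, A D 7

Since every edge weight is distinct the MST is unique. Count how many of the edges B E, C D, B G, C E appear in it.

1

Kruskal: consider edges lightest-first.
D F (1): add — endpoints in different components.
B G (2): add — endpoints in different components.
A B (3): add — endpoints in different components.
C G (5): add — endpoints in different components.
A E (6): add — endpoints in different components.
A D (7): add — endpoints in different components.
MST edge set: {D F, B G, A B, C G, A E, A D}.
Of the listed edges, {B G} are in the MST → 1.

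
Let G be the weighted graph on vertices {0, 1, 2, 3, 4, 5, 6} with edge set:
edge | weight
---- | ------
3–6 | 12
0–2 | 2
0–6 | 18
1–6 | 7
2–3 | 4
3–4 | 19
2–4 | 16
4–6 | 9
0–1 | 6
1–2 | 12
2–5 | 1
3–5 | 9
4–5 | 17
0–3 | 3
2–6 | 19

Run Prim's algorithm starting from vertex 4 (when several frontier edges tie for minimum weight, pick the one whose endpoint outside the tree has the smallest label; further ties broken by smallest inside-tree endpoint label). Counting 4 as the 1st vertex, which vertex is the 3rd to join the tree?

Prim, starting at 4.
Step 1: cheapest edge leaving the tree is 4–6 (9); add 6.
Step 2: cheapest edge leaving the tree is 1–6 (7); add 1.
Step 3: cheapest edge leaving the tree is 0–1 (6); add 0.
Step 4: cheapest edge leaving the tree is 0–2 (2); add 2.
Step 5: cheapest edge leaving the tree is 2–5 (1); add 5.
Step 6: cheapest edge leaving the tree is 0–3 (3); add 3.
Vertex order: 4, 6, 1, 0, 2, 5, 3. The 3rd vertex is 1.

1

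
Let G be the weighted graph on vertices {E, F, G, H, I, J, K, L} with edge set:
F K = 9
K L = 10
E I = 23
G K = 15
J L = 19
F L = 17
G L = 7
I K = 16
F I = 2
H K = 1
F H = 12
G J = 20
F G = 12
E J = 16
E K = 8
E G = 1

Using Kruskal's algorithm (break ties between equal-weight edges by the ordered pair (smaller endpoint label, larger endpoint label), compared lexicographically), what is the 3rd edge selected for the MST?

F-I

Kruskal: consider edges lightest-first.
E G (1): add — endpoints in different components.
H K (1): add — endpoints in different components.
F I (2): add — endpoints in different components.
G L (7): add — endpoints in different components.
E K (8): add — endpoints in different components.
F K (9): add — endpoints in different components.
K L (10): skip — K and L already connected.
F G (12): skip — F and G already connected.
F H (12): skip — F and H already connected.
G K (15): skip — G and K already connected.
E J (16): add — endpoints in different components.
The 3rd edge added is F I.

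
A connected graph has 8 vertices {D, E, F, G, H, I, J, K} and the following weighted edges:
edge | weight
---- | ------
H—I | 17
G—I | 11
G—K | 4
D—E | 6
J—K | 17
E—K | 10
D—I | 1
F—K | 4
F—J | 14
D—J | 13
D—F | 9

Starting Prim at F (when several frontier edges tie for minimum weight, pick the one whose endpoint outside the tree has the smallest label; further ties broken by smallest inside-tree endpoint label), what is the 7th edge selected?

Prim's algorithm from F:
Step 1: frontier [F—K 4, D—F 9, F—J 14] → take F—K (4); add K.
Step 2: frontier [D—F 9, F—J 14, G—K 4, E—K 10, J—K 17] → take G—K (4); add G.
Step 3: frontier [D—F 9, F—J 14, G—I 11, E—K 10, J—K 17] → take D—F (9); add D.
Step 4: frontier [D—I 1, D—E 6, D—J 13, F—J 14, G—I 11, E—K 10, J—K 17] → take D—I (1); add I.
Step 5: frontier [D—E 6, D—J 13, F—J 14, H—I 17, E—K 10, J—K 17] → take D—E (6); add E.
Step 6: frontier [D—J 13, F—J 14, H—I 17, J—K 17] → take D—J (13); add J.
Step 7: frontier [H—I 17] → take H—I (17); add H.
The 7th edge added is H—I.

H-I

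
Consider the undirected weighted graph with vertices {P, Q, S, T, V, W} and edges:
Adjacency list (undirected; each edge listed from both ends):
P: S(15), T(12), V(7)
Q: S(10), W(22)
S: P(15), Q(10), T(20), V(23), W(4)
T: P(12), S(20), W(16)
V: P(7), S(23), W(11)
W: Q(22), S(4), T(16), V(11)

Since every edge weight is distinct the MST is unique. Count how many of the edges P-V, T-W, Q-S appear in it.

Kruskal's algorithm — process edges by increasing weight (ties by edge label):
S-W (4): add. Components now {S,W} {Q} {P} {T} {V}
P-V (7): add. Components now {S,W} {Q} {P,V} {T}
Q-S (10): add. Components now {Q,S,W} {P,V} {T}
V-W (11): add. Components now {P,Q,S,V,W} {T}
P-T (12): add. Components now {P,Q,S,T,V,W}
MST edge set: {S-W, P-V, Q-S, V-W, P-T}.
Of the listed edges, {P-V, Q-S} are in the MST → 2.

2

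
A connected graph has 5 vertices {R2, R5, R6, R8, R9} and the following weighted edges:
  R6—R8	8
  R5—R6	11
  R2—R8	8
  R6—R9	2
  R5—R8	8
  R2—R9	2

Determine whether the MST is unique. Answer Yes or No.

Kruskal: consider edges lightest-first.
R2—R9 (2): add. Components now {R6} {R2,R9} {R8} {R5}
R6—R9 (2): add. Components now {R2,R6,R9} {R8} {R5}
R2—R8 (8): add. Components now {R2,R6,R8,R9} {R5}
R5—R8 (8): add. Components now {R2,R5,R6,R8,R9}
Non-tree edge R6—R8 has weight 8, equal to the heaviest edge on its tree cycle — swapping gives another MST of the same weight. Not unique.

No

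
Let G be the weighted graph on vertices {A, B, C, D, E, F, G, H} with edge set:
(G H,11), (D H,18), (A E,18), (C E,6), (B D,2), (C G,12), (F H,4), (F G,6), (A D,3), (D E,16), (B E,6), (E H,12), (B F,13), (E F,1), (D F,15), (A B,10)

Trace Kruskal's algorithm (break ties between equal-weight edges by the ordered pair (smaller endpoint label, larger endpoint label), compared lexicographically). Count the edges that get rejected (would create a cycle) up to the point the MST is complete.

0

Kruskal: consider edges lightest-first.
E F (1): add — endpoints in different components.
B D (2): add — endpoints in different components.
A D (3): add — endpoints in different components.
F H (4): add — endpoints in different components.
B E (6): add — endpoints in different components.
C E (6): add — endpoints in different components.
F G (6): add — endpoints in different components.
Edges rejected before the tree was complete: 0.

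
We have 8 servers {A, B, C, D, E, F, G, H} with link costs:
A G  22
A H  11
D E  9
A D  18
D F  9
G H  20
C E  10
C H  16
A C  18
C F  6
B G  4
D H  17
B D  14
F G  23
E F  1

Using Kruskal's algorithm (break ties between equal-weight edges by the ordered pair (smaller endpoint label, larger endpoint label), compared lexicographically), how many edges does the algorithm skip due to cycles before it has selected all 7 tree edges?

2

Kruskal's algorithm — process edges by increasing weight (ties by edge label):
E F (1): add — endpoints in different components.
B G (4): add — endpoints in different components.
C F (6): add — endpoints in different components.
D E (9): add — endpoints in different components.
D F (9): skip — D and F already connected.
C E (10): skip — C and E already connected.
A H (11): add — endpoints in different components.
B D (14): add — endpoints in different components.
C H (16): add — endpoints in different components.
Edges rejected before the tree was complete: 2.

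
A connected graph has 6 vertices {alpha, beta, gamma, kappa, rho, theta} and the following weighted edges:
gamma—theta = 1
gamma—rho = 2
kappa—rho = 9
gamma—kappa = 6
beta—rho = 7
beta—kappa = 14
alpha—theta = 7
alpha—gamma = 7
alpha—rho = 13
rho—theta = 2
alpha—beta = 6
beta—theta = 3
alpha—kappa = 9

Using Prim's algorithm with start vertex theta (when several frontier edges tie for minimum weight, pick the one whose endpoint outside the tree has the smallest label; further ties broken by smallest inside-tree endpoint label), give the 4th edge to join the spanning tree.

alpha-beta

Prim's algorithm from theta:
Step 1: cheapest edge leaving the tree is gamma—theta (1); add gamma.
Step 2: cheapest edge leaving the tree is gamma—rho (2); add rho.
Step 3: cheapest edge leaving the tree is beta—theta (3); add beta.
Step 4: cheapest edge leaving the tree is alpha—beta (6); add alpha.
Step 5: cheapest edge leaving the tree is gamma—kappa (6); add kappa.
The 4th edge added is alpha—beta.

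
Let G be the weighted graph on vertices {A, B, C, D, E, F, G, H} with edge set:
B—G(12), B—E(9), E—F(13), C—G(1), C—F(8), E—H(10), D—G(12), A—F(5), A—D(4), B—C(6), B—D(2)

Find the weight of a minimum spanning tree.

Kruskal's algorithm — process edges by increasing weight (ties by edge label):
C—G (1): add — endpoints in different components.
B—D (2): add — endpoints in different components.
A—D (4): add — endpoints in different components.
A—F (5): add — endpoints in different components.
B—C (6): add — endpoints in different components.
C—F (8): skip — C and F already connected.
B—E (9): add — endpoints in different components.
E—H (10): add — endpoints in different components.
MST edges: C—G, B—D, A—D, A—F, B—C, B—E, E—H; total weight 1+2+4+5+6+9+10 = 37.

37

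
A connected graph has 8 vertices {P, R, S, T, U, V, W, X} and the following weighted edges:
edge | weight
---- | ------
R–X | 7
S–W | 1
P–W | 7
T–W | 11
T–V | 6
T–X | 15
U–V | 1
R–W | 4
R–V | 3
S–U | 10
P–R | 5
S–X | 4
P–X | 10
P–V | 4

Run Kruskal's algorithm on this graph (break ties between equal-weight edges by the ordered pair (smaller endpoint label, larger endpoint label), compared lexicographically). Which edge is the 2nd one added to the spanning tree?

U-V

Sort edges by weight, then run Kruskal:
S–W (1): add — endpoints in different components.
U–V (1): add — endpoints in different components.
R–V (3): add — endpoints in different components.
P–V (4): add — endpoints in different components.
R–W (4): add — endpoints in different components.
S–X (4): add — endpoints in different components.
P–R (5): skip — P and R already connected.
T–V (6): add — endpoints in different components.
The 2nd edge added is U–V.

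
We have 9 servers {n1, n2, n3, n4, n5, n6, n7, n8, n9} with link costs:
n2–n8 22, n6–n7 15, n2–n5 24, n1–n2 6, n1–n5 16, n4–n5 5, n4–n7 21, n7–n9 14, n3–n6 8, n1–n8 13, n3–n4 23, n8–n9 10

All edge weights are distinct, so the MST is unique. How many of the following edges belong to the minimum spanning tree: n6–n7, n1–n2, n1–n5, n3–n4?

Sort edges by weight, then run Kruskal:
n4–n5 (5): add — endpoints in different components.
n1–n2 (6): add — endpoints in different components.
n3–n6 (8): add — endpoints in different components.
n8–n9 (10): add — endpoints in different components.
n1–n8 (13): add — endpoints in different components.
n7–n9 (14): add — endpoints in different components.
n6–n7 (15): add — endpoints in different components.
n1–n5 (16): add — endpoints in different components.
MST edge set: {n4–n5, n1–n2, n3–n6, n8–n9, n1–n8, n7–n9, n6–n7, n1–n5}.
Of the listed edges, {n6–n7, n1–n2, n1–n5} are in the MST → 3.

3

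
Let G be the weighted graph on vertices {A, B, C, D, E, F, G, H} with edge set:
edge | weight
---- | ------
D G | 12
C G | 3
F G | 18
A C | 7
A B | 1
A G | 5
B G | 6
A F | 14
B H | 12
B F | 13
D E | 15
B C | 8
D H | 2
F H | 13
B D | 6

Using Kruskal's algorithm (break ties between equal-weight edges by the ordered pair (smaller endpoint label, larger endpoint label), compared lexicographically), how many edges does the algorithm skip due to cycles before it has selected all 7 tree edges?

7

Kruskal: consider edges lightest-first.
A B (1): add — endpoints in different components.
D H (2): add — endpoints in different components.
C G (3): add — endpoints in different components.
A G (5): add — endpoints in different components.
B D (6): add — endpoints in different components.
B G (6): skip — B and G already connected.
A C (7): skip — A and C already connected.
B C (8): skip — B and C already connected.
B H (12): skip — B and H already connected.
D G (12): skip — D and G already connected.
B F (13): add — endpoints in different components.
F H (13): skip — F and H already connected.
A F (14): skip — A and F already connected.
D E (15): add — endpoints in different components.
Edges rejected before the tree was complete: 7.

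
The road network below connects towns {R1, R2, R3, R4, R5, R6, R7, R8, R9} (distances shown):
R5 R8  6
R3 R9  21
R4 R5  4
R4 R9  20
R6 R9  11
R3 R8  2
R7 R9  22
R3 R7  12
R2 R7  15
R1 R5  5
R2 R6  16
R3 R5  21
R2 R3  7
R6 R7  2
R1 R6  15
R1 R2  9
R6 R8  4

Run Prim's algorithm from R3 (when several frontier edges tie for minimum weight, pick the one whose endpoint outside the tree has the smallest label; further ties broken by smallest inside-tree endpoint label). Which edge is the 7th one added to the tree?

R2-R3

Prim's algorithm from R3:
Step 1: cheapest edge leaving the tree is R3 R8 (2); add R8.
Step 2: cheapest edge leaving the tree is R6 R8 (4); add R6.
Step 3: cheapest edge leaving the tree is R6 R7 (2); add R7.
Step 4: cheapest edge leaving the tree is R5 R8 (6); add R5.
Step 5: cheapest edge leaving the tree is R4 R5 (4); add R4.
Step 6: cheapest edge leaving the tree is R1 R5 (5); add R1.
Step 7: cheapest edge leaving the tree is R2 R3 (7); add R2.
Step 8: cheapest edge leaving the tree is R6 R9 (11); add R9.
The 7th edge added is R2 R3.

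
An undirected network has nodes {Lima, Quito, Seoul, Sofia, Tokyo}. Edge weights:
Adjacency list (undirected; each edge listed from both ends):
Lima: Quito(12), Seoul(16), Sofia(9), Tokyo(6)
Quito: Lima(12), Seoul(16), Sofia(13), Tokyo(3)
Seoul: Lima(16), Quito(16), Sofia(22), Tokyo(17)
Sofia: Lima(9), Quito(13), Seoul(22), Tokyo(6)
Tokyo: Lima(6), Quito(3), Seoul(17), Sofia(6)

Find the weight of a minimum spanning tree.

31

Prim's algorithm from Tokyo:
Step 1: frontier [Quito Tokyo 3, Lima Tokyo 6, Sofia Tokyo 6, Seoul Tokyo 17] → take Quito Tokyo (3); add Quito.
Step 2: frontier [Lima Quito 12, Quito Sofia 13, Quito Seoul 16, Lima Tokyo 6, Sofia Tokyo 6, Seoul Tokyo 17] → take Lima Tokyo (6); add Lima.
Step 3: frontier [Lima Sofia 9, Lima Seoul 16, Quito Sofia 13, Quito Seoul 16, Sofia Tokyo 6, Seoul Tokyo 17] → take Sofia Tokyo (6); add Sofia.
Step 4: frontier [Lima Seoul 16, Quito Seoul 16, Seoul Sofia 22, Seoul Tokyo 17] → take Lima Seoul (16); add Seoul.
MST edges: Quito Tokyo, Lima Tokyo, Sofia Tokyo, Lima Seoul; total weight 3+6+6+16 = 31.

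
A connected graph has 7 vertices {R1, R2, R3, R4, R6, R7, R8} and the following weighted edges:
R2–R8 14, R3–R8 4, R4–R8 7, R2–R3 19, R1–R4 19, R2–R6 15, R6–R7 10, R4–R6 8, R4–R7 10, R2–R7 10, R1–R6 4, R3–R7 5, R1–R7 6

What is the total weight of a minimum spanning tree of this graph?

Prim's algorithm from R2:
Step 1: frontier [R2–R7 10, R2–R8 14, R2–R6 15, R2–R3 19] → take R2–R7 (10); add R7.
Step 2: frontier [R2–R8 14, R2–R6 15, R2–R3 19, R3–R7 5, R1–R7 6, R4–R7 10, R6–R7 10] → take R3–R7 (5); add R3.
Step 3: frontier [R2–R8 14, R2–R6 15, R3–R8 4, R1–R7 6, R4–R7 10, R6–R7 10] → take R3–R8 (4); add R8.
Step 4: frontier [R2–R6 15, R1–R7 6, R4–R7 10, R6–R7 10, R4–R8 7] → take R1–R7 (6); add R1.
Step 5: frontier [R1–R6 4, R1–R4 19, R2–R6 15, R4–R7 10, R6–R7 10, R4–R8 7] → take R1–R6 (4); add R6.
Step 6: frontier [R1–R4 19, R4–R6 8, R4–R7 10, R4–R8 7] → take R4–R8 (7); add R4.
MST edges: R2–R7, R3–R7, R3–R8, R1–R7, R1–R6, R4–R8; total weight 10+5+4+6+4+7 = 36.

36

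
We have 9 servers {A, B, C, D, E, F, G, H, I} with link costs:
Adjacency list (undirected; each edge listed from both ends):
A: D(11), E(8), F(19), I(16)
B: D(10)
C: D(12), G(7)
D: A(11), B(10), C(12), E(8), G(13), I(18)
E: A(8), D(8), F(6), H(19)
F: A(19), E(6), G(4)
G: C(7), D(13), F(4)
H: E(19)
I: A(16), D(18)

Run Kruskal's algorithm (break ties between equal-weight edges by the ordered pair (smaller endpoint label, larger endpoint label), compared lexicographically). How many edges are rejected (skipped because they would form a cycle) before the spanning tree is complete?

Sort edges by weight, then run Kruskal:
F–G (4): add — endpoints in different components.
E–F (6): add — endpoints in different components.
C–G (7): add — endpoints in different components.
A–E (8): add — endpoints in different components.
D–E (8): add — endpoints in different components.
B–D (10): add — endpoints in different components.
A–D (11): skip — A and D already connected.
C–D (12): skip — C and D already connected.
D–G (13): skip — D and G already connected.
A–I (16): add — endpoints in different components.
D–I (18): skip — D and I already connected.
A–F (19): skip — A and F already connected.
E–H (19): add — endpoints in different components.
Edges rejected before the tree was complete: 5.

5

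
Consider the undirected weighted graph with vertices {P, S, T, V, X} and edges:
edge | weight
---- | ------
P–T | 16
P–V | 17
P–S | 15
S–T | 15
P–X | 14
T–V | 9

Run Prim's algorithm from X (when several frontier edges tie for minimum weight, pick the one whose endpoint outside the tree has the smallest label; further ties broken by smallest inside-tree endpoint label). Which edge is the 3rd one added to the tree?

Prim's algorithm from X:
Step 1: frontier [P–X 14] → take P–X (14); add P.
Step 2: frontier [P–S 15, P–T 16, P–V 17] → take P–S (15); add S.
Step 3: frontier [P–T 16, P–V 17, S–T 15] → take S–T (15); add T.
Step 4: frontier [P–V 17, T–V 9] → take T–V (9); add V.
The 3rd edge added is S–T.

S-T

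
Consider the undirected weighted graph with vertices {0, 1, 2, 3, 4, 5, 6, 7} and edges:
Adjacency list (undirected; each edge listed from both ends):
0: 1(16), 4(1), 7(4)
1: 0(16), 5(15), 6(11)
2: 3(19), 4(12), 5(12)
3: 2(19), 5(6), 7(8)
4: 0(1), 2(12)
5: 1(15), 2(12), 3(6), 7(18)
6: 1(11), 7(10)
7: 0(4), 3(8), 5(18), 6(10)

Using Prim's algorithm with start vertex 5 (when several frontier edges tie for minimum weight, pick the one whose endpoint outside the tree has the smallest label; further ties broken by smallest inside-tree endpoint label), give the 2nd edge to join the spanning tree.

3-7

Grow the tree from 5 using Prim:
Step 1: frontier [3 5 6, 2 5 12, 1 5 15, 5 7 18] → take 3 5 (6); add 3.
Step 2: frontier [3 7 8, 2 3 19, 2 5 12, 1 5 15, 5 7 18] → take 3 7 (8); add 7.
Step 3: frontier [2 3 19, 2 5 12, 1 5 15, 0 7 4, 6 7 10] → take 0 7 (4); add 0.
Step 4: frontier [0 4 1, 0 1 16, 2 3 19, 2 5 12, 1 5 15, 6 7 10] → take 0 4 (1); add 4.
Step 5: frontier [0 1 16, 2 3 19, 2 4 12, 2 5 12, 1 5 15, 6 7 10] → take 6 7 (10); add 6.
Step 6: frontier [0 1 16, 2 3 19, 2 4 12, 2 5 12, 1 5 15, 1 6 11] → take 1 6 (11); add 1.
Step 7: frontier [2 3 19, 2 4 12, 2 5 12] → take 2 4 (12); add 2.
The 2nd edge added is 3 7.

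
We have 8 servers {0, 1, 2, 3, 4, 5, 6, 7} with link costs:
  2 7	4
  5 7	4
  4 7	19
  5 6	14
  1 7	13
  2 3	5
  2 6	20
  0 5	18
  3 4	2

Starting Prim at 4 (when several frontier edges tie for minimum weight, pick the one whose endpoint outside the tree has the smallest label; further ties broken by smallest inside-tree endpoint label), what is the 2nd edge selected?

2-3

Prim's algorithm from 4:
Step 1: frontier [3 4 2, 4 7 19] → take 3 4 (2); add 3.
Step 2: frontier [2 3 5, 4 7 19] → take 2 3 (5); add 2.
Step 3: frontier [2 7 4, 2 6 20, 4 7 19] → take 2 7 (4); add 7.
Step 4: frontier [2 6 20, 5 7 4, 1 7 13] → take 5 7 (4); add 5.
Step 5: frontier [2 6 20, 5 6 14, 0 5 18, 1 7 13] → take 1 7 (13); add 1.
Step 6: frontier [2 6 20, 5 6 14, 0 5 18] → take 5 6 (14); add 6.
Step 7: frontier [0 5 18] → take 0 5 (18); add 0.
The 2nd edge added is 2 3.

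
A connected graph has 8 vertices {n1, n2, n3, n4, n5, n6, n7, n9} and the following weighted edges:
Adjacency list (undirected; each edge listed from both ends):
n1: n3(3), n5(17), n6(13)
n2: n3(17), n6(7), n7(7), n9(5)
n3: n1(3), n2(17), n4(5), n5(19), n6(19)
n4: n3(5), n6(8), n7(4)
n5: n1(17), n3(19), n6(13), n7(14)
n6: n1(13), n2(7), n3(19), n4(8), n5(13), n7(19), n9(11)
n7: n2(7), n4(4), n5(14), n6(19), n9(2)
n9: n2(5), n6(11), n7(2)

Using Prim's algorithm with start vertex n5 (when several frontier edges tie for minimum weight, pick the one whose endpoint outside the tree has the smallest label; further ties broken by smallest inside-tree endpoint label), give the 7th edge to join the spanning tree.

n1-n3

Prim's algorithm from n5:
Step 1: cheapest edge leaving the tree is n5-n6 (13); add n6.
Step 2: cheapest edge leaving the tree is n2-n6 (7); add n2.
Step 3: cheapest edge leaving the tree is n2-n9 (5); add n9.
Step 4: cheapest edge leaving the tree is n7-n9 (2); add n7.
Step 5: cheapest edge leaving the tree is n4-n7 (4); add n4.
Step 6: cheapest edge leaving the tree is n3-n4 (5); add n3.
Step 7: cheapest edge leaving the tree is n1-n3 (3); add n1.
The 7th edge added is n1-n3.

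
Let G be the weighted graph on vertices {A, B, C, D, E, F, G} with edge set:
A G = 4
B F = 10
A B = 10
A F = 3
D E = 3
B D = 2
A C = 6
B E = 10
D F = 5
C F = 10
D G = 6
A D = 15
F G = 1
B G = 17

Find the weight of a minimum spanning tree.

20

Prim's algorithm from C:
Step 1: frontier [A C 6, C F 10] → take A C (6); add A.
Step 2: frontier [A F 3, A G 4, A B 10, A D 15, C F 10] → take A F (3); add F.
Step 3: frontier [A G 4, A B 10, A D 15, F G 1, D F 5, B F 10] → take F G (1); add G.
Step 4: frontier [A B 10, A D 15, D F 5, B F 10, D G 6, B G 17] → take D F (5); add D.
Step 5: frontier [A B 10, B D 2, D E 3, B F 10, B G 17] → take B D (2); add B.
Step 6: frontier [B E 10, D E 3] → take D E (3); add E.
MST edges: A C, A F, F G, D F, B D, D E; total weight 6+3+1+5+2+3 = 20.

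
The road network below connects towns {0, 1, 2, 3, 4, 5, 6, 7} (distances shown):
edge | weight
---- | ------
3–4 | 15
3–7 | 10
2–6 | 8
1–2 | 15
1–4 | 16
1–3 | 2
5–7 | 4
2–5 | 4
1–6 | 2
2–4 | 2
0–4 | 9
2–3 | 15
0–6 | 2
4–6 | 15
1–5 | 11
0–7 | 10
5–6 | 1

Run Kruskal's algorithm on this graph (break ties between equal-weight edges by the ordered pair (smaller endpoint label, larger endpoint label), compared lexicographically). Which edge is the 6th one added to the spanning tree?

Sort edges by weight, then run Kruskal:
5–6 (1): add — endpoints in different components.
0–6 (2): add — endpoints in different components.
1–3 (2): add — endpoints in different components.
1–6 (2): add — endpoints in different components.
2–4 (2): add — endpoints in different components.
2–5 (4): add — endpoints in different components.
5–7 (4): add — endpoints in different components.
The 6th edge added is 2–5.

2-5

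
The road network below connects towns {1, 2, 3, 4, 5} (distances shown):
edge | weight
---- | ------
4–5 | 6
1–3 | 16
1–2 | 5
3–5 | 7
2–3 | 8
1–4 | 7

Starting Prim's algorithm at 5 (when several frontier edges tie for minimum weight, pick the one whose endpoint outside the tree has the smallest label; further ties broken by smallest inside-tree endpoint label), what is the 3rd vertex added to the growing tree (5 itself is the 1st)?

1

Grow the tree from 5 using Prim:
Step 1: frontier [4–5 6, 3–5 7] → take 4–5 (6); add 4.
Step 2: frontier [1–4 7, 3–5 7] → take 1–4 (7); add 1.
Step 3: frontier [1–2 5, 1–3 16, 3–5 7] → take 1–2 (5); add 2.
Step 4: frontier [1–3 16, 2–3 8, 3–5 7] → take 3–5 (7); add 3.
Vertex order: 5, 4, 1, 2, 3. The 3rd vertex is 1.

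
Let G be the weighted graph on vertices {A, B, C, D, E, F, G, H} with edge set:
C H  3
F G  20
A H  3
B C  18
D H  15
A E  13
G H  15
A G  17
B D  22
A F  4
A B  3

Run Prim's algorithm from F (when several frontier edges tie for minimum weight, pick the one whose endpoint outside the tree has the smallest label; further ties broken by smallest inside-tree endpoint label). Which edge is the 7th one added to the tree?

Prim, starting at F.
Step 1: cheapest edge leaving the tree is A F (4); add A.
Step 2: cheapest edge leaving the tree is A B (3); add B.
Step 3: cheapest edge leaving the tree is A H (3); add H.
Step 4: cheapest edge leaving the tree is C H (3); add C.
Step 5: cheapest edge leaving the tree is A E (13); add E.
Step 6: cheapest edge leaving the tree is D H (15); add D.
Step 7: cheapest edge leaving the tree is G H (15); add G.
The 7th edge added is G H.

G-H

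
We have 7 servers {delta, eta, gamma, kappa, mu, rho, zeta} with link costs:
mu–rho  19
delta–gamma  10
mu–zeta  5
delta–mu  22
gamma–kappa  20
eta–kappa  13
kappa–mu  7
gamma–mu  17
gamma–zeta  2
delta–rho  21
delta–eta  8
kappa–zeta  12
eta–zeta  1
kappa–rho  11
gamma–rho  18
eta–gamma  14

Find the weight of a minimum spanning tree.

Kruskal's algorithm — process edges by increasing weight (ties by edge label):
eta–zeta (1): add — endpoints in different components.
gamma–zeta (2): add — endpoints in different components.
mu–zeta (5): add — endpoints in different components.
kappa–mu (7): add — endpoints in different components.
delta–eta (8): add — endpoints in different components.
delta–gamma (10): skip — delta and gamma already connected.
kappa–rho (11): add — endpoints in different components.
MST edges: eta–zeta, gamma–zeta, mu–zeta, kappa–mu, delta–eta, kappa–rho; total weight 1+2+5+7+8+11 = 34.

34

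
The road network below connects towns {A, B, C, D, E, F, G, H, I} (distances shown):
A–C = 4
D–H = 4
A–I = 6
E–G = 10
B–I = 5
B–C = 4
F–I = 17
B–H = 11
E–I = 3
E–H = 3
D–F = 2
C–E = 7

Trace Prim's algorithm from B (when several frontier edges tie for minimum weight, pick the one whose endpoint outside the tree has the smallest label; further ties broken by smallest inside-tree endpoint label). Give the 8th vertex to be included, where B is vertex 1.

F

Prim, starting at B.
Step 1: cheapest edge leaving the tree is B–C (4); add C.
Step 2: cheapest edge leaving the tree is A–C (4); add A.
Step 3: cheapest edge leaving the tree is B–I (5); add I.
Step 4: cheapest edge leaving the tree is E–I (3); add E.
Step 5: cheapest edge leaving the tree is E–H (3); add H.
Step 6: cheapest edge leaving the tree is D–H (4); add D.
Step 7: cheapest edge leaving the tree is D–F (2); add F.
Step 8: cheapest edge leaving the tree is E–G (10); add G.
Vertex order: B, C, A, I, E, H, D, F, G. The 8th vertex is F.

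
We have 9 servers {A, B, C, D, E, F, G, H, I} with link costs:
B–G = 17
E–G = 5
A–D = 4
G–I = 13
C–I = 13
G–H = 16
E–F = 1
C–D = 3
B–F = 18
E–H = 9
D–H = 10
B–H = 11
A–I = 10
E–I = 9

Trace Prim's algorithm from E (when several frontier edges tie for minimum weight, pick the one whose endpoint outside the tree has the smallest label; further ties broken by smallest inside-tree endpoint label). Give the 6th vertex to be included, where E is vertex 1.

Prim, starting at E.
Step 1: cheapest edge leaving the tree is E–F (1); add F.
Step 2: cheapest edge leaving the tree is E–G (5); add G.
Step 3: cheapest edge leaving the tree is E–H (9); add H.
Step 4: cheapest edge leaving the tree is E–I (9); add I.
Step 5: cheapest edge leaving the tree is A–I (10); add A.
Step 6: cheapest edge leaving the tree is A–D (4); add D.
Step 7: cheapest edge leaving the tree is C–D (3); add C.
Step 8: cheapest edge leaving the tree is B–H (11); add B.
Vertex order: E, F, G, H, I, A, D, C, B. The 6th vertex is A.

A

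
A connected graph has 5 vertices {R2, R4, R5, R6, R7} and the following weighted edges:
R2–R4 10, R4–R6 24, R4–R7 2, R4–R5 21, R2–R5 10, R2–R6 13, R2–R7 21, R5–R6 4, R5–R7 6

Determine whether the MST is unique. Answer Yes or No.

No

Kruskal: consider edges lightest-first.
R4–R7 (2): add. Components now {R5} {R4,R7} {R2} {R6}
R5–R6 (4): add. Components now {R5,R6} {R4,R7} {R2}
R5–R7 (6): add. Components now {R4,R5,R6,R7} {R2}
R2–R4 (10): add. Components now {R2,R4,R5,R6,R7}
Non-tree edge R2–R5 has weight 10, equal to the heaviest edge on its tree cycle — swapping gives another MST of the same weight. Not unique.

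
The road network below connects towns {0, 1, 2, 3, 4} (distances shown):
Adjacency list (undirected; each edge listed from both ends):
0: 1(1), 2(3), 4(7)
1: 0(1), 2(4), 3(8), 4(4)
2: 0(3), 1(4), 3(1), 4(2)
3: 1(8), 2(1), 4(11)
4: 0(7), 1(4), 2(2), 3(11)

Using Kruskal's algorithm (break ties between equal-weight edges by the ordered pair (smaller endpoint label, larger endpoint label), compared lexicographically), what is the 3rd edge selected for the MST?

Kruskal's algorithm — process edges by increasing weight (ties by edge label):
0—1 (1): add. Components now {0,1} {2} {3} {4}
2—3 (1): add. Components now {0,1} {2,3} {4}
2—4 (2): add. Components now {0,1} {2,3,4}
0—2 (3): add. Components now {0,1,2,3,4}
The 3rd edge added is 2—4.

2-4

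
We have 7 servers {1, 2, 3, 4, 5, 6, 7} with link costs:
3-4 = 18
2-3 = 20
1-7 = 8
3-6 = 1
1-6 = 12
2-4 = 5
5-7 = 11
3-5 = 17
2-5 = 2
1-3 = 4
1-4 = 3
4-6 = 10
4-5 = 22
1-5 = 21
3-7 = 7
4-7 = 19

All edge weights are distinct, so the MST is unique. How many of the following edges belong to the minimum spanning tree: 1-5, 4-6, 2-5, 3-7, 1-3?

Sort edges by weight, then run Kruskal:
3-6 (1): add — endpoints in different components.
2-5 (2): add — endpoints in different components.
1-4 (3): add — endpoints in different components.
1-3 (4): add — endpoints in different components.
2-4 (5): add — endpoints in different components.
3-7 (7): add — endpoints in different components.
MST edge set: {3-6, 2-5, 1-4, 1-3, 2-4, 3-7}.
Of the listed edges, {2-5, 3-7, 1-3} are in the MST → 3.

3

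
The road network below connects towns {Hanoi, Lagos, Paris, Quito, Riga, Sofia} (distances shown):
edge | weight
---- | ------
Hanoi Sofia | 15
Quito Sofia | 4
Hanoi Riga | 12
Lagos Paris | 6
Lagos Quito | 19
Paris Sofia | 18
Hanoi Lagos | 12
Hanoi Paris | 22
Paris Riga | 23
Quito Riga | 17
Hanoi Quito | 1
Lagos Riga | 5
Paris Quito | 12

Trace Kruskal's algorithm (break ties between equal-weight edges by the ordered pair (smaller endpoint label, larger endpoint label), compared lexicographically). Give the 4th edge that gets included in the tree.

Sort edges by weight, then run Kruskal:
Hanoi Quito (1): add. Components now {Riga} {Hanoi,Quito} {Sofia} {Paris} {Lagos}
Quito Sofia (4): add. Components now {Riga} {Hanoi,Quito,Sofia} {Paris} {Lagos}
Lagos Riga (5): add. Components now {Lagos,Riga} {Hanoi,Quito,Sofia} {Paris}
Lagos Paris (6): add. Components now {Lagos,Paris,Riga} {Hanoi,Quito,Sofia}
Hanoi Lagos (12): add. Components now {Hanoi,Lagos,Paris,Quito,Riga,Sofia}
The 4th edge added is Lagos Paris.

Lagos-Paris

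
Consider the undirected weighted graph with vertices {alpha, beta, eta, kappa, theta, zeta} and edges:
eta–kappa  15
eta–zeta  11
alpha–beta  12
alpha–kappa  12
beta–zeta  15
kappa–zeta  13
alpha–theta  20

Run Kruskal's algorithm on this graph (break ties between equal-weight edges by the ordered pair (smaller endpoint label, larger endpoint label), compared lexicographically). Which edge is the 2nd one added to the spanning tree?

Sort edges by weight, then run Kruskal:
eta–zeta (11): add. Components now {eta,zeta} {alpha} {kappa} {beta} {theta}
alpha–beta (12): add. Components now {eta,zeta} {alpha,beta} {kappa} {theta}
alpha–kappa (12): add. Components now {eta,zeta} {alpha,beta,kappa} {theta}
kappa–zeta (13): add. Components now {alpha,beta,eta,kappa,zeta} {theta}
beta–zeta (15): skip — beta and zeta already connected.
eta–kappa (15): skip — eta and kappa already connected.
alpha–theta (20): add. Components now {alpha,beta,eta,kappa,theta,zeta}
The 2nd edge added is alpha–beta.

alpha-beta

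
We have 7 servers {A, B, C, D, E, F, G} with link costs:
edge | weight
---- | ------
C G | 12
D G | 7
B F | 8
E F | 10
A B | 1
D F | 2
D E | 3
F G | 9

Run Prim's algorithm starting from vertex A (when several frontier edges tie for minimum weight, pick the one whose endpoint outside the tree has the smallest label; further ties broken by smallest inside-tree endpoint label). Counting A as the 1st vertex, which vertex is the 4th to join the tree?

D

Grow the tree from A using Prim:
Step 1: cheapest edge leaving the tree is A B (1); add B.
Step 2: cheapest edge leaving the tree is B F (8); add F.
Step 3: cheapest edge leaving the tree is D F (2); add D.
Step 4: cheapest edge leaving the tree is D E (3); add E.
Step 5: cheapest edge leaving the tree is D G (7); add G.
Step 6: cheapest edge leaving the tree is C G (12); add C.
Vertex order: A, B, F, D, E, G, C. The 4th vertex is D.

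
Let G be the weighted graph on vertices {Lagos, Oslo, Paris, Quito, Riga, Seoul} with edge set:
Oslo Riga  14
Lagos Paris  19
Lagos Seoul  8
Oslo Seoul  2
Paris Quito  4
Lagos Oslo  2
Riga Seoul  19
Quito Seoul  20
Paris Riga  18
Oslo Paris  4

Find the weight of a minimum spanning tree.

26

Kruskal's algorithm — process edges by increasing weight (ties by edge label):
Lagos Oslo (2): add. Components now {Lagos,Oslo} {Quito} {Riga} {Paris} {Seoul}
Oslo Seoul (2): add. Components now {Lagos,Oslo,Seoul} {Quito} {Riga} {Paris}
Oslo Paris (4): add. Components now {Lagos,Oslo,Paris,Seoul} {Quito} {Riga}
Paris Quito (4): add. Components now {Lagos,Oslo,Paris,Quito,Seoul} {Riga}
Lagos Seoul (8): skip — Lagos and Seoul already connected.
Oslo Riga (14): add. Components now {Lagos,Oslo,Paris,Quito,Riga,Seoul}
MST edges: Lagos Oslo, Oslo Seoul, Oslo Paris, Paris Quito, Oslo Riga; total weight 2+2+4+4+14 = 26.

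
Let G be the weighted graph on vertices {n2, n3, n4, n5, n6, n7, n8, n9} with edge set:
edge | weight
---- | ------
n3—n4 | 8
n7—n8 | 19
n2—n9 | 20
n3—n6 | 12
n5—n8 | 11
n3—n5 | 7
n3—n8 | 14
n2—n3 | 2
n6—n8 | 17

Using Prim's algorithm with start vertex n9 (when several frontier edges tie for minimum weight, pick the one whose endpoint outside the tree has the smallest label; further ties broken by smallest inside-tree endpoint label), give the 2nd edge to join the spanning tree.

n2-n3

Grow the tree from n9 using Prim:
Step 1: cheapest edge leaving the tree is n2—n9 (20); add n2.
Step 2: cheapest edge leaving the tree is n2—n3 (2); add n3.
Step 3: cheapest edge leaving the tree is n3—n5 (7); add n5.
Step 4: cheapest edge leaving the tree is n3—n4 (8); add n4.
Step 5: cheapest edge leaving the tree is n5—n8 (11); add n8.
Step 6: cheapest edge leaving the tree is n3—n6 (12); add n6.
Step 7: cheapest edge leaving the tree is n7—n8 (19); add n7.
The 2nd edge added is n2—n3.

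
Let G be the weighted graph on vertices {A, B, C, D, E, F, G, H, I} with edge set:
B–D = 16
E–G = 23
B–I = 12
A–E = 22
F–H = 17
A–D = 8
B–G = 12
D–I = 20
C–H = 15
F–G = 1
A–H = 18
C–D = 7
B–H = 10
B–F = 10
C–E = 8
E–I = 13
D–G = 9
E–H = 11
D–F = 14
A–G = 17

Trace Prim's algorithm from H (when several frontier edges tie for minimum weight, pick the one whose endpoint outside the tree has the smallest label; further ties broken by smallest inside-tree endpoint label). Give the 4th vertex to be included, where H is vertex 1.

Grow the tree from H using Prim:
Step 1: cheapest edge leaving the tree is B–H (10); add B.
Step 2: cheapest edge leaving the tree is B–F (10); add F.
Step 3: cheapest edge leaving the tree is F–G (1); add G.
Step 4: cheapest edge leaving the tree is D–G (9); add D.
Step 5: cheapest edge leaving the tree is C–D (7); add C.
Step 6: cheapest edge leaving the tree is A–D (8); add A.
Step 7: cheapest edge leaving the tree is C–E (8); add E.
Step 8: cheapest edge leaving the tree is B–I (12); add I.
Vertex order: H, B, F, G, D, C, A, E, I. The 4th vertex is G.

G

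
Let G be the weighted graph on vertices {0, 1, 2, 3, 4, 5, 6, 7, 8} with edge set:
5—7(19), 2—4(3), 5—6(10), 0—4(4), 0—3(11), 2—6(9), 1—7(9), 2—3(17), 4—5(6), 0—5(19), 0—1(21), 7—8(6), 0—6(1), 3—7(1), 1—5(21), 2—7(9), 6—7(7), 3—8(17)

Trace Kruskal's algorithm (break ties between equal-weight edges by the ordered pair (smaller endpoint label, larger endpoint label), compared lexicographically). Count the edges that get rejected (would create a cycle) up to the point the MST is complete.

Sort edges by weight, then run Kruskal:
0—6 (1): add — endpoints in different components.
3—7 (1): add — endpoints in different components.
2—4 (3): add — endpoints in different components.
0—4 (4): add — endpoints in different components.
4—5 (6): add — endpoints in different components.
7—8 (6): add — endpoints in different components.
6—7 (7): add — endpoints in different components.
1—7 (9): add — endpoints in different components.
Edges rejected before the tree was complete: 0.

0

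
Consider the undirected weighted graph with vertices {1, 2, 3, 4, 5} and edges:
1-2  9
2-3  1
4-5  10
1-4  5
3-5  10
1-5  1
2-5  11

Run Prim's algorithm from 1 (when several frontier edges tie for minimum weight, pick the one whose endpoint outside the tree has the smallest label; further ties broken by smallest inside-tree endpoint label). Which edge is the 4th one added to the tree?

2-3

Prim's algorithm from 1:
Step 1: cheapest edge leaving the tree is 1-5 (1); add 5.
Step 2: cheapest edge leaving the tree is 1-4 (5); add 4.
Step 3: cheapest edge leaving the tree is 1-2 (9); add 2.
Step 4: cheapest edge leaving the tree is 2-3 (1); add 3.
The 4th edge added is 2-3.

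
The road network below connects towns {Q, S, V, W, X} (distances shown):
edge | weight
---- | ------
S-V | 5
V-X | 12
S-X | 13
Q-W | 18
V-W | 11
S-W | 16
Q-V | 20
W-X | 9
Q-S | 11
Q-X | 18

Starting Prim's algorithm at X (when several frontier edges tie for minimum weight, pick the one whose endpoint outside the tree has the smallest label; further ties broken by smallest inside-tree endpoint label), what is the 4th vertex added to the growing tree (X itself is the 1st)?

S

Prim's algorithm from X:
Step 1: frontier [W-X 9, V-X 12, S-X 13, Q-X 18] → take W-X (9); add W.
Step 2: frontier [V-W 11, S-W 16, Q-W 18, V-X 12, S-X 13, Q-X 18] → take V-W (11); add V.
Step 3: frontier [S-V 5, Q-V 20, S-W 16, Q-W 18, S-X 13, Q-X 18] → take S-V (5); add S.
Step 4: frontier [Q-S 11, Q-V 20, Q-W 18, Q-X 18] → take Q-S (11); add Q.
Vertex order: X, W, V, S, Q. The 4th vertex is S.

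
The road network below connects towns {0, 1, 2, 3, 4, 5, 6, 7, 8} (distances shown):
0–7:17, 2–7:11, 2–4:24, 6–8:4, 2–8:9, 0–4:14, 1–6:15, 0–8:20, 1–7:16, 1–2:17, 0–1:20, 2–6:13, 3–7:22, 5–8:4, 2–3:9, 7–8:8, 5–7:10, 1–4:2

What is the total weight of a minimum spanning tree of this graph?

65

Prim, starting at 0.
Step 1: cheapest edge leaving the tree is 0–4 (14); add 4.
Step 2: cheapest edge leaving the tree is 1–4 (2); add 1.
Step 3: cheapest edge leaving the tree is 1–6 (15); add 6.
Step 4: cheapest edge leaving the tree is 6–8 (4); add 8.
Step 5: cheapest edge leaving the tree is 5–8 (4); add 5.
Step 6: cheapest edge leaving the tree is 7–8 (8); add 7.
Step 7: cheapest edge leaving the tree is 2–8 (9); add 2.
Step 8: cheapest edge leaving the tree is 2–3 (9); add 3.
MST edges: 0–4, 1–4, 1–6, 6–8, 5–8, 7–8, 2–8, 2–3; total weight 14+2+15+4+4+8+9+9 = 65.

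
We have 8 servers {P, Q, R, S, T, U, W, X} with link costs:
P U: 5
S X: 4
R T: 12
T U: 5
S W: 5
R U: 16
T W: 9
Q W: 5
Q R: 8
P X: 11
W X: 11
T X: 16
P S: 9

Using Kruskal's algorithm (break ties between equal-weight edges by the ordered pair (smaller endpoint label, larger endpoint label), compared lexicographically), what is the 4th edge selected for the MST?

S-W

Kruskal: consider edges lightest-first.
S X (4): add — endpoints in different components.
P U (5): add — endpoints in different components.
Q W (5): add — endpoints in different components.
S W (5): add — endpoints in different components.
T U (5): add — endpoints in different components.
Q R (8): add — endpoints in different components.
P S (9): add — endpoints in different components.
The 4th edge added is S W.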